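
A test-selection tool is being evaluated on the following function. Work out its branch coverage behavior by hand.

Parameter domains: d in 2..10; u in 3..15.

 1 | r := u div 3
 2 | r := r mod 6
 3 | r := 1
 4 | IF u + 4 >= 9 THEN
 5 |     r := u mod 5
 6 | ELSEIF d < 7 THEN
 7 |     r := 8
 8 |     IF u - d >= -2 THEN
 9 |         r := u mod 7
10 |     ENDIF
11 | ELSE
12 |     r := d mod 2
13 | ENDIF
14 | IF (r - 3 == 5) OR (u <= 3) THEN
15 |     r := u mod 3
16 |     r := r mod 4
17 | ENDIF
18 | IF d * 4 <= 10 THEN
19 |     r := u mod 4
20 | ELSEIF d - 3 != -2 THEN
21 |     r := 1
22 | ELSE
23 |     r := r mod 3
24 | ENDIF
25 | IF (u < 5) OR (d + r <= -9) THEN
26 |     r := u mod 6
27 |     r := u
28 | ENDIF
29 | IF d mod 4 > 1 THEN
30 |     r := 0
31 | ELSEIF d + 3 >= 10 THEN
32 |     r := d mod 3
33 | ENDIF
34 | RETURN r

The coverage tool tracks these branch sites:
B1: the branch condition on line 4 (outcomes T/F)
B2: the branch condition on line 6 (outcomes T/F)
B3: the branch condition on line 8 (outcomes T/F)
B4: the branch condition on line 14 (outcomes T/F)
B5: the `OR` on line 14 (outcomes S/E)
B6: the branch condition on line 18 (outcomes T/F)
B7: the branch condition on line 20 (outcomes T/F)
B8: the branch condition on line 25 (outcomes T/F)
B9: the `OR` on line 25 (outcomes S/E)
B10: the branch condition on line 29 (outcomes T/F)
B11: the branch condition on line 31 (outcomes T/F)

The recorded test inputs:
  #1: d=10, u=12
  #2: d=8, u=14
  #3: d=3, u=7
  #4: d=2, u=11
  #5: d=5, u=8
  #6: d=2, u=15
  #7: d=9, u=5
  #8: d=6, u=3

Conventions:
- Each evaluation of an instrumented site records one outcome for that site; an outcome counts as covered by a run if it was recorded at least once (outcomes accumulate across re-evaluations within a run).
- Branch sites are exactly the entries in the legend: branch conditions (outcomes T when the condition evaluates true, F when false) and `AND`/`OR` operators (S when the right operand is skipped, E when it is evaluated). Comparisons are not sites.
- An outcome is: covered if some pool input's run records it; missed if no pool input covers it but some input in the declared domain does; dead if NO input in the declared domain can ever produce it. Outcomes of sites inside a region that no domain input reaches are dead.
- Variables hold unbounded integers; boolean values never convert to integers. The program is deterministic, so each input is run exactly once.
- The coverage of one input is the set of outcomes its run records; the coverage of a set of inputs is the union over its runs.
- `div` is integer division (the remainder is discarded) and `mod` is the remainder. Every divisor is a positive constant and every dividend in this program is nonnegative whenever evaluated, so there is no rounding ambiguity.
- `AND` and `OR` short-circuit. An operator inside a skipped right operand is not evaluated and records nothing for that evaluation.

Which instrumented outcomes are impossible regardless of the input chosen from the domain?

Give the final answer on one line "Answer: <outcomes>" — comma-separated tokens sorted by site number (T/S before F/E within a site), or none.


running all 117 domain inputs and tallying outcomes:
  B7=F: no domain input ever produces it -> dead
  reachable outcomes have witnesses, e.g. B1=T (e.g. d=2, u=5), B1=F (e.g. d=2, u=3), B2=T (e.g. d=2, u=3), B2=F (e.g. d=7, u=3)
Answer: B7=F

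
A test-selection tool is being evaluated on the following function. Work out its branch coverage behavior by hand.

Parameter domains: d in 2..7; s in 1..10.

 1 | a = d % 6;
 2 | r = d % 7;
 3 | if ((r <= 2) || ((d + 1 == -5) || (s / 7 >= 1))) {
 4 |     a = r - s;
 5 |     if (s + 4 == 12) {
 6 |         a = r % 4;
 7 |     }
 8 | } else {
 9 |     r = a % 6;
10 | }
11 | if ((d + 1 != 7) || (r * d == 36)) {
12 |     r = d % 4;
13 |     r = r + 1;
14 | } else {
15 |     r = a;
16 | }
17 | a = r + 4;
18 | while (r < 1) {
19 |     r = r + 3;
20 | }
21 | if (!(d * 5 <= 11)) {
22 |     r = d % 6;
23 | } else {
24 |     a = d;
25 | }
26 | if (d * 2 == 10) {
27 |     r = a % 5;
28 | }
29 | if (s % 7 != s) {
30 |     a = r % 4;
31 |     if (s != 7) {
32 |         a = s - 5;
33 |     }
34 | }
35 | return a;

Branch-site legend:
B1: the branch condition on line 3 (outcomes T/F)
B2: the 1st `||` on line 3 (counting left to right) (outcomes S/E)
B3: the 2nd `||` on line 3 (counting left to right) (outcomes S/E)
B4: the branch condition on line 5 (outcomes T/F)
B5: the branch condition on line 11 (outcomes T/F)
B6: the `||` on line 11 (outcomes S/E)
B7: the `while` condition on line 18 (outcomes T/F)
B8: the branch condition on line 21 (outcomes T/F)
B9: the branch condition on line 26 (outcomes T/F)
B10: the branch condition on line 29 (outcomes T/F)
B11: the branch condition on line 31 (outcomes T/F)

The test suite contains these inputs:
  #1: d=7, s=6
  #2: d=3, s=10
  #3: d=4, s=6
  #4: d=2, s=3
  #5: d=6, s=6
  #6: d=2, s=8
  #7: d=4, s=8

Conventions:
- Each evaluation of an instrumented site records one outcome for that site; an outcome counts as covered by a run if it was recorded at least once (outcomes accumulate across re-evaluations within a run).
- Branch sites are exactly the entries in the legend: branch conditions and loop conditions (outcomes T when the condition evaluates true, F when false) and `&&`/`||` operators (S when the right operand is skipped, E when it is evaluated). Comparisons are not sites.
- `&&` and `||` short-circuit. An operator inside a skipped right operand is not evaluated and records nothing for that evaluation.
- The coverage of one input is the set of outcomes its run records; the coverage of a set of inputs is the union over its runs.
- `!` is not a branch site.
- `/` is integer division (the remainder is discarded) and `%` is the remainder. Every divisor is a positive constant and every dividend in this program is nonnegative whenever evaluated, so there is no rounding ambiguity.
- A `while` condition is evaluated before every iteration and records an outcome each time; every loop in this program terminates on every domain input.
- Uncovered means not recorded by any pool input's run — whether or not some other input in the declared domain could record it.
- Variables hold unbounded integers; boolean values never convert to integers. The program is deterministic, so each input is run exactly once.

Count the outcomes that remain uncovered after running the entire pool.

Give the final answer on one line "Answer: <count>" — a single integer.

test 1 (d=7, s=6) hits B1=T, B2=S, B4=F, B5=T, B6=S, B7=F, B8=T, B9=F, B10=F
test 2 (d=3, s=10) hits B1=T, B2=E, B3=E, B4=F, B5=T, B6=S, B7=F, B8=T, B9=F, B10=T, B11=T
test 3 (d=4, s=6) hits B1=F, B2=E, B3=E, B5=T, B6=S, B7=F, B8=T, B9=F, B10=F
test 4 (d=2, s=3) hits B1=T, B2=S, B4=F, B5=T, B6=S, B7=F, B8=F, B9=F, B10=F
test 5 (d=6, s=6) hits B1=F, B2=E, B3=E, B5=F, B6=E, B7=T, B7=F, B8=T, B9=F, B10=F
test 6 (d=2, s=8) hits B1=T, B2=S, B4=T, B5=T, B6=S, B7=F, B8=F, B9=F, B10=T, B11=T
test 7 (d=4, s=8) hits B1=T, B2=E, B3=E, B4=T, B5=T, B6=S, B7=F, B8=T, B9=F, B10=T, B11=T
union over the pool: B1=T, B1=F, B2=S, B2=E, B3=E, B4=T, B4=F, B5=T, B5=F, B6=S, B6=E, B7=T, B7=F, B8=T, B8=F, B9=F, B10=T, B10=F, B11=T
uncovered (3 of 22): B3=S, B9=T, B11=F

Answer: 3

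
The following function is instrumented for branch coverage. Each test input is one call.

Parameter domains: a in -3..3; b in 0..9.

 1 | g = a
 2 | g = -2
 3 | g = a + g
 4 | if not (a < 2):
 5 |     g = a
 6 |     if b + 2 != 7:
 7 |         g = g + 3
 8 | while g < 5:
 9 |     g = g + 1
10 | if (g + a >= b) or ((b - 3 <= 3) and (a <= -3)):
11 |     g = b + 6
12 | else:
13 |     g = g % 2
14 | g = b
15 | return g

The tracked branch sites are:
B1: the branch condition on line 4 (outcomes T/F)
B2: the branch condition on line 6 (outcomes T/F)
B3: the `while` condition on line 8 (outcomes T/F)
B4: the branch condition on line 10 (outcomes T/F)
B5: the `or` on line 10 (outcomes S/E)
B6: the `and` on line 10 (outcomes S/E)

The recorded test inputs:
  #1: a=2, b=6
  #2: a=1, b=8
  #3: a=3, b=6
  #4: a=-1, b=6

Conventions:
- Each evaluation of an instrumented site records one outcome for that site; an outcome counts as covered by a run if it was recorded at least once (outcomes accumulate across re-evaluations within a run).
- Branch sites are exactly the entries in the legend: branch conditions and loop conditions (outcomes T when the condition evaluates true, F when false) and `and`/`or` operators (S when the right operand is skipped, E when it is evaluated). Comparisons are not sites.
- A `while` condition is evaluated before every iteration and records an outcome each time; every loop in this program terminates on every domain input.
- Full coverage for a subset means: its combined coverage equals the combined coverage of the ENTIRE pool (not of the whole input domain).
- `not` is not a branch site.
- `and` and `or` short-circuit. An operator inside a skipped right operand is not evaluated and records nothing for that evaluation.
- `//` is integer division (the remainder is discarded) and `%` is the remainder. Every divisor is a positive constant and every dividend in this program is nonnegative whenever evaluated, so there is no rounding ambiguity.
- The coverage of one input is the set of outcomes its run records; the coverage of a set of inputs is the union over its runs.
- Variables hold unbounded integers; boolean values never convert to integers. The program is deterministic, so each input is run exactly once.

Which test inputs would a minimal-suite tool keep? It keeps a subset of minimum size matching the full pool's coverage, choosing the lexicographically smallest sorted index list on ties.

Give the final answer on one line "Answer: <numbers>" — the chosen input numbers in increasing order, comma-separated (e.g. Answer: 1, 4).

run #1 (a=2, b=6) runs B1->T, B2->T, B3->F, B5->S, B4->T; records B1=T, B2=T, B3=F, B4=T, B5=S
run #2 (a=1, b=8) runs B1->F, B3->T, B3->T, B3->T, B3->T, B3->T, B3->T, B3->F, B5->E, B6->S, B4->F; records B1=F, B3=T, B3=F, B4=F, B5=E, B6=S
run #3 (a=3, b=6) runs B1->T, B2->T, B3->F, B5->S, B4->T; records B1=T, B2=T, B3=F, B4=T, B5=S
run #4 (a=-1, b=6) runs B1->F, B3->T, B3->T, B3->T, B3->T, B3->T, B3->T, B3->T, B3->T, B3->F, B5->E, B6->E, B4->F; records B1=F, B3=T, B3=F, B4=F, B5=E, B6=E
pool-wide coverage (11 outcomes): B1=T, B1=F, B2=T, B3=T, B3=F, B4=T, B4=F, B5=S, B5=E, B6=S, B6=E
every size-1 subset falls short of the 11 outcomes (best: 6/11)
every size-2 subset falls short of the 11 outcomes (best: 10/11)
size 3: inputs {1, 2, 4} cover all 11 outcomes, and no lexicographically smaller subset of this size does

Answer: 1, 2, 4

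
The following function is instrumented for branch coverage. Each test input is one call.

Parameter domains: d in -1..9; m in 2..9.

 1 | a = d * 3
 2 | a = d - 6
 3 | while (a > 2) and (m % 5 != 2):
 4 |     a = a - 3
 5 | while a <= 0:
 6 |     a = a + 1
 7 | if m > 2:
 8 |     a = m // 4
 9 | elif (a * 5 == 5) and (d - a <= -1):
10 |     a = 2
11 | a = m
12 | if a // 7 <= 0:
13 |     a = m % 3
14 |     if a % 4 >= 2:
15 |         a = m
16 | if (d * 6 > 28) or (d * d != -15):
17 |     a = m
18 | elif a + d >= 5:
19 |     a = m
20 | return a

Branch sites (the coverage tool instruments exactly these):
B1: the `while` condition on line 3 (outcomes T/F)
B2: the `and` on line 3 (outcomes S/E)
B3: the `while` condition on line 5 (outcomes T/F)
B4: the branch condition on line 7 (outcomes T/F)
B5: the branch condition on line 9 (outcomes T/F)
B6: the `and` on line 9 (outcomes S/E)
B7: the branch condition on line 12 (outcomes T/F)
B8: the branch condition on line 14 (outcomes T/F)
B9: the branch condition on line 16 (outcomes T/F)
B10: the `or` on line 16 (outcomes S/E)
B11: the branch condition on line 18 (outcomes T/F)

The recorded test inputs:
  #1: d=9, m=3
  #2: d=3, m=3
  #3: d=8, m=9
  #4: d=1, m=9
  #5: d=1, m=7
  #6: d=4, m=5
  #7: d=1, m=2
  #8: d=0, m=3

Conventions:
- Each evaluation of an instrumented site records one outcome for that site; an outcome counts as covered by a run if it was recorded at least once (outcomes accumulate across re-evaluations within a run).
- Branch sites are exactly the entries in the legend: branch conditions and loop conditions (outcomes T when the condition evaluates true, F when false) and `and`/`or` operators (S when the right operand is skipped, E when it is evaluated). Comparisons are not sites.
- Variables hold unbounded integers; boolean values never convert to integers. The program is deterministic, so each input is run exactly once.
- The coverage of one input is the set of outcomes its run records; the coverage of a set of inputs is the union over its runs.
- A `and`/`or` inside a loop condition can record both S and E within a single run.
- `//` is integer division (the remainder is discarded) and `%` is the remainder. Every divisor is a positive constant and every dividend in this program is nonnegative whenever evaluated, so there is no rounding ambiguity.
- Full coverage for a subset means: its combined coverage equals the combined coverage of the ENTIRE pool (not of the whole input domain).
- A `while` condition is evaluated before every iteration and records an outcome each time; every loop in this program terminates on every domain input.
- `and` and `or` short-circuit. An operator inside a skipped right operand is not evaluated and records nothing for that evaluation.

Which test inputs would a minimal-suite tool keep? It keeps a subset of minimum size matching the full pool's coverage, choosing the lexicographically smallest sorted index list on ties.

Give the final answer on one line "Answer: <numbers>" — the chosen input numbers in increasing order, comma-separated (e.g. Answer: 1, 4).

input #1, d=9, m=3: outcomes B1=T, B1=F, B2=S, B2=E, B3=T, B3=F, B4=T, B7=T, B8=F, B9=T, B10=S
input #2, d=3, m=3: outcomes B1=F, B2=S, B3=T, B3=F, B4=T, B7=T, B8=F, B9=T, B10=E
input #3, d=8, m=9: outcomes B1=F, B2=S, B3=F, B4=T, B7=F, B9=T, B10=S
input #4, d=1, m=9: outcomes B1=F, B2=S, B3=T, B3=F, B4=T, B7=F, B9=T, B10=E
input #5, d=1, m=7: outcomes B1=F, B2=S, B3=T, B3=F, B4=T, B7=F, B9=T, B10=E
input #6, d=4, m=5: outcomes B1=F, B2=S, B3=T, B3=F, B4=T, B7=T, B8=T, B9=T, B10=E
input #7, d=1, m=2: outcomes B1=F, B2=S, B3=T, B3=F, B4=F, B5=F, B6=E, B7=T, B8=T, B9=T, B10=E
input #8, d=0, m=3: outcomes B1=F, B2=S, B3=T, B3=F, B4=T, B7=T, B8=F, B9=T, B10=E
union over all inputs: B1=T, B1=F, B2=S, B2=E, B3=T, B3=F, B4=T, B4=F, B5=F, B6=E, B7=T, B7=F, B8=T, B8=F, B9=T, B10=S, B10=E (17 outcomes)
no size-1 subset reaches all 17 outcomes (best union: 11/17)
no size-2 subset reaches all 17 outcomes (best union: 16/17)
at size 3, {1, 3, 7} reaches all 17 outcomes; every lexicographically earlier size-3 subset fails

Answer: 1, 3, 7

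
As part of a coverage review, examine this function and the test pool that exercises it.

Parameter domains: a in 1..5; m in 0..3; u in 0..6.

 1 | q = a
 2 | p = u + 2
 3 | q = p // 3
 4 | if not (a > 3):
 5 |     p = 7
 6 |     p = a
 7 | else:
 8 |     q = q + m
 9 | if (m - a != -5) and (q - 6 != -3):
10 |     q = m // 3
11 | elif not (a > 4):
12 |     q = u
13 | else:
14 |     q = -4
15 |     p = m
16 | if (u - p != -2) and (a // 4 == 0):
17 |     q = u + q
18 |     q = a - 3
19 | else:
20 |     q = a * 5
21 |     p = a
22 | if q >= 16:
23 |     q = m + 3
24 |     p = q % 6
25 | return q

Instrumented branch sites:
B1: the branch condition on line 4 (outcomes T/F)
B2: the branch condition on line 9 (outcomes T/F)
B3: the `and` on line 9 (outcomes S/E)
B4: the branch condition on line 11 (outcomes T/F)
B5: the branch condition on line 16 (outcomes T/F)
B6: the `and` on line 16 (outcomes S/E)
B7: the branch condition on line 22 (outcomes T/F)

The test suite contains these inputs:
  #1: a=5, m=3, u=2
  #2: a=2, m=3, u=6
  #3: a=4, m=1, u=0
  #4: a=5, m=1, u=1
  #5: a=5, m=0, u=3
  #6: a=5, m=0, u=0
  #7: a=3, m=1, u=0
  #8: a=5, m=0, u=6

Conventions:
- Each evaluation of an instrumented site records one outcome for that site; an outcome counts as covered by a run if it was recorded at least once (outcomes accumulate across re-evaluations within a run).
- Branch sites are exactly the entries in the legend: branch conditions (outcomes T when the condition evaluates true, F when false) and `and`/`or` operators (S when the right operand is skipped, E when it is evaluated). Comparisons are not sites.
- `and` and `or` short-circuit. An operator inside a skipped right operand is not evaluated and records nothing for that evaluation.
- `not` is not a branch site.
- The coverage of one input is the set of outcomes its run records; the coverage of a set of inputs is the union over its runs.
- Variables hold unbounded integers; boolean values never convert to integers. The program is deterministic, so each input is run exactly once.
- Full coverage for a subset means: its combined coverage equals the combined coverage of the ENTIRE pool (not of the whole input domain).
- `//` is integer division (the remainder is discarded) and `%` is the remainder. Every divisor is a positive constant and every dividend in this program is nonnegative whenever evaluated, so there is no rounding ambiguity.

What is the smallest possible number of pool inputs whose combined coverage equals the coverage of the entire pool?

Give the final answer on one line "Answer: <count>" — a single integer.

test 1 (a=5, m=3, u=2) fires B1->F, B3->E, B2->T, B6->S, B5->F, B7->T; hits B1=F, B2=T, B3=E, B5=F, B6=S, B7=T
test 2 (a=2, m=3, u=6) fires B1->T, B3->E, B2->T, B6->E, B5->T, B7->F; hits B1=T, B2=T, B3=E, B5=T, B6=E, B7=F
test 3 (a=4, m=1, u=0) fires B1->F, B3->E, B2->T, B6->S, B5->F, B7->T; hits B1=F, B2=T, B3=E, B5=F, B6=S, B7=T
test 4 (a=5, m=1, u=1) fires B1->F, B3->E, B2->T, B6->S, B5->F, B7->T; hits B1=F, B2=T, B3=E, B5=F, B6=S, B7=T
test 5 (a=5, m=0, u=3) fires B1->F, B3->S, B2->F, B4->F, B6->E, B5->F, B7->T; hits B1=F, B2=F, B3=S, B4=F, B5=F, B6=E, B7=T
test 6 (a=5, m=0, u=0) fires B1->F, B3->S, B2->F, B4->F, B6->E, B5->F, B7->T; hits B1=F, B2=F, B3=S, B4=F, B5=F, B6=E, B7=T
test 7 (a=3, m=1, u=0) fires B1->T, B3->E, B2->T, B6->E, B5->T, B7->F; hits B1=T, B2=T, B3=E, B5=T, B6=E, B7=F
test 8 (a=5, m=0, u=6) fires B1->F, B3->S, B2->F, B4->F, B6->E, B5->F, B7->T; hits B1=F, B2=F, B3=S, B4=F, B5=F, B6=E, B7=T
the full pool covers 13 outcomes: B1=T, B1=F, B2=T, B2=F, B3=S, B3=E, B4=F, B5=T, B5=F, B6=S, B6=E, B7=T, B7=F
size 1 is not enough: best union over all size-1 subsets is 7/13
size 2 is not enough: best union over all size-2 subsets is 12/13
the canonical winner is {1, 2, 5}: size 3, full 13-outcome coverage, earliest index list among size-3 covers

Answer: 3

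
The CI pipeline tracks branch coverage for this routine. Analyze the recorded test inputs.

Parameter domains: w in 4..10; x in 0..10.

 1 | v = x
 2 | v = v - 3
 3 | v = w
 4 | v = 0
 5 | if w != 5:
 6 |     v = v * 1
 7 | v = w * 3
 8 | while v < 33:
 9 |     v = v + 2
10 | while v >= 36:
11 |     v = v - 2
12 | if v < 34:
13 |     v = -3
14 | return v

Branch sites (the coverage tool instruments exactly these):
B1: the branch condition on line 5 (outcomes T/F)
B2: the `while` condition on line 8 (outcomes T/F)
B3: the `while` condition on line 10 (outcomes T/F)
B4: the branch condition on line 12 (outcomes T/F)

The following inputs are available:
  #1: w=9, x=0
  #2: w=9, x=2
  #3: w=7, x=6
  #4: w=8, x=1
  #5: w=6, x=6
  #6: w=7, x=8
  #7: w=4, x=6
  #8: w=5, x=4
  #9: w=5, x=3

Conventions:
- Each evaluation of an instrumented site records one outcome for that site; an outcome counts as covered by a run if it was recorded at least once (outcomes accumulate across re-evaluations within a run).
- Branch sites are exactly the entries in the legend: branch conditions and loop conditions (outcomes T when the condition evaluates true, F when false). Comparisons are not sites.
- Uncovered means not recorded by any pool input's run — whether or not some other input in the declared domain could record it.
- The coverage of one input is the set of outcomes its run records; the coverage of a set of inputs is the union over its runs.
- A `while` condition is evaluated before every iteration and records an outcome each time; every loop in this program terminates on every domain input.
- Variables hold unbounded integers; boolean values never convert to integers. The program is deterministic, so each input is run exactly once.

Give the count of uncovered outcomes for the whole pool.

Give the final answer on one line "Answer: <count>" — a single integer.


input #1 (w=9, x=0): covers B1=T, B2=T, B2=F, B3=F, B4=T
input #2 (w=9, x=2): covers B1=T, B2=T, B2=F, B3=F, B4=T
input #3 (w=7, x=6): covers B1=T, B2=T, B2=F, B3=F, B4=T
input #4 (w=8, x=1): covers B1=T, B2=T, B2=F, B3=F, B4=F
input #5 (w=6, x=6): covers B1=T, B2=T, B2=F, B3=F, B4=F
input #6 (w=7, x=8): covers B1=T, B2=T, B2=F, B3=F, B4=T
input #7 (w=4, x=6): covers B1=T, B2=T, B2=F, B3=F, B4=F
input #8 (w=5, x=4): covers B1=F, B2=T, B2=F, B3=F, B4=T
input #9 (w=5, x=3): covers B1=F, B2=T, B2=F, B3=F, B4=T
union over the pool: B1=T, B1=F, B2=T, B2=F, B3=F, B4=T, B4=F
uncovered (1 of 8): B3=T
Answer: 1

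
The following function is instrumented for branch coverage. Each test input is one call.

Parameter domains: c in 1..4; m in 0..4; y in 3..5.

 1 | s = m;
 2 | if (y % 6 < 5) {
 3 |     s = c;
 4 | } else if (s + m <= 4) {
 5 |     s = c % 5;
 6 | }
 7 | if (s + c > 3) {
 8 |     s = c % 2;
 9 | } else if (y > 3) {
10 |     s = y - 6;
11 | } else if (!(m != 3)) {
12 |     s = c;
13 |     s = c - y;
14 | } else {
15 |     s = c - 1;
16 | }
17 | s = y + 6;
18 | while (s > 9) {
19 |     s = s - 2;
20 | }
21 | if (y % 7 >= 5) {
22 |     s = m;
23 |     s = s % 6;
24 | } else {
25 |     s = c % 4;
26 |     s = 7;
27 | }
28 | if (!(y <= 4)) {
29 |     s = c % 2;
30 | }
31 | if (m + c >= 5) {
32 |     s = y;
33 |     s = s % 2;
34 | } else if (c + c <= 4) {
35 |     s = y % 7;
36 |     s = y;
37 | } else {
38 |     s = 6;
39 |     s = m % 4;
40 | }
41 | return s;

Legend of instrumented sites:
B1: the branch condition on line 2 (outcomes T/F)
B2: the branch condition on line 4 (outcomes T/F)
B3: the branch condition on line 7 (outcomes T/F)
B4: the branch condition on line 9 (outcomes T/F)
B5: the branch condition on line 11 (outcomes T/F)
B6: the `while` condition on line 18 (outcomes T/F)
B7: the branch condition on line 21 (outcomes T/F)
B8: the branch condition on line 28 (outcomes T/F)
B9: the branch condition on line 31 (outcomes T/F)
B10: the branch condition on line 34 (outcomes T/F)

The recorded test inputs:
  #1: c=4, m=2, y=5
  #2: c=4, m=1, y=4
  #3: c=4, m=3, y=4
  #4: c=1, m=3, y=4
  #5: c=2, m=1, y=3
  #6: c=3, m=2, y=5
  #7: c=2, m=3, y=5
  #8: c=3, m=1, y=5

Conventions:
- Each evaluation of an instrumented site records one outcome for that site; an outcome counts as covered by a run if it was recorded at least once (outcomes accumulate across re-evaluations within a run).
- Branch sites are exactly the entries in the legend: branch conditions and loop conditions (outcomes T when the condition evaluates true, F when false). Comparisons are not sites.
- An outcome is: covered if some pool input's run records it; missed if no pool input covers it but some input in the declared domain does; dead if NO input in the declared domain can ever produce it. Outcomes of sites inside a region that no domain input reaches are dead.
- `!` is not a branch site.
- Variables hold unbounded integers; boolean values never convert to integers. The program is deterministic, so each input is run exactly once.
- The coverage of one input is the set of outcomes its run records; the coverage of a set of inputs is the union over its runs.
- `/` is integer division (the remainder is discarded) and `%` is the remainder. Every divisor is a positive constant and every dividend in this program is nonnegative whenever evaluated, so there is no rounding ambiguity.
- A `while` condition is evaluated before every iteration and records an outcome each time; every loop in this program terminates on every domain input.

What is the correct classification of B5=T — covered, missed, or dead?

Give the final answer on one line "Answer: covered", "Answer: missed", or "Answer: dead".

no pool input records B5=T
but domain input (c=1, m=3, y=3) does record it -> reachable, so missed

Answer: missed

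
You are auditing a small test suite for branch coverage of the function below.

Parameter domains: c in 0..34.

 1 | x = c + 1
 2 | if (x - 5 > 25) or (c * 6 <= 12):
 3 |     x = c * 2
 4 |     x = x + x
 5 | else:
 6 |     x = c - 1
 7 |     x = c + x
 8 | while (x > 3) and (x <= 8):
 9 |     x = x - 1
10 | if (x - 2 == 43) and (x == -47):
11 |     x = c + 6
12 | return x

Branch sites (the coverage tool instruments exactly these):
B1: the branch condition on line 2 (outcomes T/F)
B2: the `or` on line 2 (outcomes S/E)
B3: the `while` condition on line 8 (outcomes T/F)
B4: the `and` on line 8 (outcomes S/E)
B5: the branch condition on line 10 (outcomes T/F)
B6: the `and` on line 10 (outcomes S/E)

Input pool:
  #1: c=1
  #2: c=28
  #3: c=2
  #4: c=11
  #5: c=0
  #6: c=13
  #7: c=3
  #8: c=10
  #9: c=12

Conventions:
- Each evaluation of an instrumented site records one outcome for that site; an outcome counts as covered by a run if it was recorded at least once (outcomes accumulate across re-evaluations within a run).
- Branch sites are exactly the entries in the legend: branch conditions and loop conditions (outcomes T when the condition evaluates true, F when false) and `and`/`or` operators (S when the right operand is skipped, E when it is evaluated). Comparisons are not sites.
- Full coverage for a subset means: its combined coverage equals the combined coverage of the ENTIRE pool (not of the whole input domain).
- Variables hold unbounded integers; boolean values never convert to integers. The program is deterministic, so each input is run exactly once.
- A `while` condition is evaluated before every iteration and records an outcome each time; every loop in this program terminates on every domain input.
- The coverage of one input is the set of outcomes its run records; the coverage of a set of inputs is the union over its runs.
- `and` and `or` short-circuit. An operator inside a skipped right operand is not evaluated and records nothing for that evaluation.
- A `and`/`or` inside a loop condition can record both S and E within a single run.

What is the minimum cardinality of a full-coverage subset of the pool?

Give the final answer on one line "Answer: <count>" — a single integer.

#1 (c=1) -> B2->E, B1->T, B4->E, B3->T, B4->S, B3->F, B6->S, B5->F; covered: B1=T, B2=E, B3=T, B3=F, B4=S, B4=E, B5=F, B6=S
#2 (c=28) -> B2->E, B1->F, B4->E, B3->F, B6->S, B5->F; covered: B1=F, B2=E, B3=F, B4=E, B5=F, B6=S
#3 (c=2) -> B2->E, B1->T, B4->E, B3->T, B4->E, B3->T, B4->E, B3->T, B4->E, B3->T, B4->E, B3->T, B4->S, B3->F, ...; covered: B1=T, B2=E, B3=T, B3=F, B4=S, B4=E, B5=F, B6=S
#4 (c=11) -> B2->E, B1->F, B4->E, B3->F, B6->S, B5->F; covered: B1=F, B2=E, B3=F, B4=E, B5=F, B6=S
#5 (c=0) -> B2->E, B1->T, B4->S, B3->F, B6->S, B5->F; covered: B1=T, B2=E, B3=F, B4=S, B5=F, B6=S
#6 (c=13) -> B2->E, B1->F, B4->E, B3->F, B6->S, B5->F; covered: B1=F, B2=E, B3=F, B4=E, B5=F, B6=S
#7 (c=3) -> B2->E, B1->F, B4->E, B3->T, B4->E, B3->T, B4->S, B3->F, B6->S, B5->F; covered: B1=F, B2=E, B3=T, B3=F, B4=S, B4=E, B5=F, B6=S
#8 (c=10) -> B2->E, B1->F, B4->E, B3->F, B6->S, B5->F; covered: B1=F, B2=E, B3=F, B4=E, B5=F, B6=S
#9 (c=12) -> B2->E, B1->F, B4->E, B3->F, B6->S, B5->F; covered: B1=F, B2=E, B3=F, B4=E, B5=F, B6=S
union over all inputs: B1=T, B1=F, B2=E, B3=T, B3=F, B4=S, B4=E, B5=F, B6=S (9 outcomes)
no size-1 subset reaches all 9 outcomes (best union: 8/9)
size 2: inputs {1, 2} cover all 9 outcomes, and no lexicographically smaller subset of this size does

Answer: 2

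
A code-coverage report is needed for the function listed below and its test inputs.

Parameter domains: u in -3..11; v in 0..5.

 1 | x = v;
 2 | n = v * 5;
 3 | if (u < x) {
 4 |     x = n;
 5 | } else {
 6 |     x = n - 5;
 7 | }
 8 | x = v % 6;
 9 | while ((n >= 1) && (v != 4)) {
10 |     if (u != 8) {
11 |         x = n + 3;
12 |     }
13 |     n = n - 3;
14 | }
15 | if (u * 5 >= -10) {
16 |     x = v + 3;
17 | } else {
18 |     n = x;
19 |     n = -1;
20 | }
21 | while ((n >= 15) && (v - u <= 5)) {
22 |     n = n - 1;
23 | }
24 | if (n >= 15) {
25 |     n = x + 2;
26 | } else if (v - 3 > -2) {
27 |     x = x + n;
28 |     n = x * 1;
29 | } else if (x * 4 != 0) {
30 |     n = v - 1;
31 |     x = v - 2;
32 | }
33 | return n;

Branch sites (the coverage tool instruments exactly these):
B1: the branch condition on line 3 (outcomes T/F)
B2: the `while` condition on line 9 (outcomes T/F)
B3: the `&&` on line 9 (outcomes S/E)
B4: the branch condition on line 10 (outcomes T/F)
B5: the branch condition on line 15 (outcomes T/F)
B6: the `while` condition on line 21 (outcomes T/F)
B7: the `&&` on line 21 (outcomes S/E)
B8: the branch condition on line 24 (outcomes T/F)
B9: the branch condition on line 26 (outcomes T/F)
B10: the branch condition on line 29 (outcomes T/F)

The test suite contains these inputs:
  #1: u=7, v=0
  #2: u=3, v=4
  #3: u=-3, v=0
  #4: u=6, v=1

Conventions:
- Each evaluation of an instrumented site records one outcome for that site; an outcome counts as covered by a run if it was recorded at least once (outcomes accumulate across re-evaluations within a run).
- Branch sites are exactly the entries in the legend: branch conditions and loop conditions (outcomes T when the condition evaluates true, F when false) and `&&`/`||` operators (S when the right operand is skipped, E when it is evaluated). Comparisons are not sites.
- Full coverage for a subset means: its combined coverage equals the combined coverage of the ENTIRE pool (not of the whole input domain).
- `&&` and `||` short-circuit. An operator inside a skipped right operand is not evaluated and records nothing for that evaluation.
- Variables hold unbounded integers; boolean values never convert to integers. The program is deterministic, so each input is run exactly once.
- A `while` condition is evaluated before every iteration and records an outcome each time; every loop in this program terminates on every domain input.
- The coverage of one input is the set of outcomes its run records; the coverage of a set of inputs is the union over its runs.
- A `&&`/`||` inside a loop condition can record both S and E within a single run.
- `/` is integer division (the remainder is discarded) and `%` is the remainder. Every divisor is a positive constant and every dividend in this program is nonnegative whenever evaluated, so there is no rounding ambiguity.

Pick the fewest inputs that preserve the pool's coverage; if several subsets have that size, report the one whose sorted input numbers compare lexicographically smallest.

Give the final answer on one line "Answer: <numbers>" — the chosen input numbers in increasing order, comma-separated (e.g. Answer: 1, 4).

input #1, u=7, v=0: outcomes B1=F, B2=F, B3=S, B5=T, B6=F, B7=S, B8=F, B9=F, B10=T
input #2, u=3, v=4: outcomes B1=T, B2=F, B3=E, B5=T, B6=T, B6=F, B7=S, B7=E, B8=F, B9=T
input #3, u=-3, v=0: outcomes B1=T, B2=F, B3=S, B5=F, B6=F, B7=S, B8=F, B9=F, B10=F
input #4, u=6, v=1: outcomes B1=F, B2=T, B2=F, B3=S, B3=E, B4=T, B5=T, B6=F, B7=S, B8=F, B9=F, B10=T
union over all inputs: B1=T, B1=F, B2=T, B2=F, B3=S, B3=E, B4=T, B5=T, B5=F, B6=T, B6=F, B7=S, B7=E, B8=F, B9=T, B9=F, B10=T, B10=F (18 outcomes)
size 1 is not enough: best union over all size-1 subsets is 12/18
size 2 is not enough: best union over all size-2 subsets is 16/18
at size 3, {2, 3, 4} reaches all 18 outcomes; every lexicographically earlier size-3 subset fails

Answer: 2, 3, 4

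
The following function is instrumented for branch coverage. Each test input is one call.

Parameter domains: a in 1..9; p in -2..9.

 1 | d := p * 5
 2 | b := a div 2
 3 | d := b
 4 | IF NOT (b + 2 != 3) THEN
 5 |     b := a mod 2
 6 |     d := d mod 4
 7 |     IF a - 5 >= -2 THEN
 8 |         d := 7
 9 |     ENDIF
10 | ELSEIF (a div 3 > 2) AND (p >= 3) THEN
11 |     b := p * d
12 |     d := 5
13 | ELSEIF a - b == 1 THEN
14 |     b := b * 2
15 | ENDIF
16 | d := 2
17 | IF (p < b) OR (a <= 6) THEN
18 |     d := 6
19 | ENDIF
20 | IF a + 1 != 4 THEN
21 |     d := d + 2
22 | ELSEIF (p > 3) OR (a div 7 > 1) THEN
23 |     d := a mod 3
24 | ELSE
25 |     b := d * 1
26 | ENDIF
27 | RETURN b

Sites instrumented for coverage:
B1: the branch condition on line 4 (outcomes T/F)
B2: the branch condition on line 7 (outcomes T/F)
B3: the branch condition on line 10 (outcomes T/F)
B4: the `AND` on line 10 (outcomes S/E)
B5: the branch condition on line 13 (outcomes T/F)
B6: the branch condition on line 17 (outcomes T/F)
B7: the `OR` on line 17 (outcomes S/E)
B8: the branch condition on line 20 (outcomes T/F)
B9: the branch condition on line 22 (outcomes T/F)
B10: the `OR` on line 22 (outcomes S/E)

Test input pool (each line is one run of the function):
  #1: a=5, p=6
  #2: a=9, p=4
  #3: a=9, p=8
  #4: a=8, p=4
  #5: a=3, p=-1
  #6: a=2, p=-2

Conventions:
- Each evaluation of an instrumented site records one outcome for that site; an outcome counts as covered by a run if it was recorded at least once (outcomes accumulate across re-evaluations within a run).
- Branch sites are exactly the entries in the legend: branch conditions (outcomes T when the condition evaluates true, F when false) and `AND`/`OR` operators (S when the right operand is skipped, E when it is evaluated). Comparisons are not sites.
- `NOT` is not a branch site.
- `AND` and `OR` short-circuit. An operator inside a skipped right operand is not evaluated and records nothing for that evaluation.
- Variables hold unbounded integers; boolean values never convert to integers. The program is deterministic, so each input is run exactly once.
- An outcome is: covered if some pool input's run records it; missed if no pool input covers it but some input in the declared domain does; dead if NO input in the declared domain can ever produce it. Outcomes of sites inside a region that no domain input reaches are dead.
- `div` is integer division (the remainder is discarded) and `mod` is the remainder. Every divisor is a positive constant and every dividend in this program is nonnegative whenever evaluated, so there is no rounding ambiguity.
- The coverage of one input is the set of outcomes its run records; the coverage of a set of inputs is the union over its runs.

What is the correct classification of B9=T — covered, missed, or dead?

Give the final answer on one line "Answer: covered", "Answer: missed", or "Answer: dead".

no pool input records B9=T
but domain input (a=3, p=4) does record it -> reachable, so missed

Answer: missed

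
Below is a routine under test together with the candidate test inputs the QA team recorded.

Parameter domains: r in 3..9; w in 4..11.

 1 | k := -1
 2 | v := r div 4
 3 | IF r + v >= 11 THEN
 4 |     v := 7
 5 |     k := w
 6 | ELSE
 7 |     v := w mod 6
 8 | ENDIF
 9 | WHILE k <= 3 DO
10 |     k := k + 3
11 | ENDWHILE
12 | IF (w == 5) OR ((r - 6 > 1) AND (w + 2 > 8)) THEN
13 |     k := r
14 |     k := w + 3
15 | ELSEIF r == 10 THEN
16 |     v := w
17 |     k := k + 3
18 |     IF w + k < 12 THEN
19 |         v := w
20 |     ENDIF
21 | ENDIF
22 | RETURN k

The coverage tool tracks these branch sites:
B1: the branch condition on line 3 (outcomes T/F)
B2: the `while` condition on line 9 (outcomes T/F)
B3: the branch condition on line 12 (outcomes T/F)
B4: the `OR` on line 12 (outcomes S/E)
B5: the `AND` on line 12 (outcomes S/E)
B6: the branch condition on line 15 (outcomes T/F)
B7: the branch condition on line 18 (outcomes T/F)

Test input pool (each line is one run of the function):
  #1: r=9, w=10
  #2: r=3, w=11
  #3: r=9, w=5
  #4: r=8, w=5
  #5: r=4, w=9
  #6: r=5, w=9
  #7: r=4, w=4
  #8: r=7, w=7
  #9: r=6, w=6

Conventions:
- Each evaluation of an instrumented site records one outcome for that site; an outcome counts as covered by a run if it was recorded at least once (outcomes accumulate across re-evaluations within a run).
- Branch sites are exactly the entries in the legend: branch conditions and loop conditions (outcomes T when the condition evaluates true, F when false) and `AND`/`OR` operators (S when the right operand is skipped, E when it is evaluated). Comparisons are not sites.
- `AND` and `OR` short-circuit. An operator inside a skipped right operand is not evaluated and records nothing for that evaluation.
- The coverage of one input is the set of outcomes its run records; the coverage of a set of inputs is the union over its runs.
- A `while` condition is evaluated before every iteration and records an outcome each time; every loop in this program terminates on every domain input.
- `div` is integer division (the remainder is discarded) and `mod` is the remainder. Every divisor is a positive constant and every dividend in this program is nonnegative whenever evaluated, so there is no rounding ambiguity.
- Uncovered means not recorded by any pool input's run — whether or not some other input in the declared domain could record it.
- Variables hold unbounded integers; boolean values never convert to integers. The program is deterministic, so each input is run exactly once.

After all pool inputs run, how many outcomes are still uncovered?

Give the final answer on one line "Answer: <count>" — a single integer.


input #1 (r=9, w=10): events B1->T, B2->F, B4->E, B5->E, B3->T; covers B1=T, B2=F, B3=T, B4=E, B5=E
input #2 (r=3, w=11): events B1->F, B2->T, B2->T, B2->F, B4->E, B5->S, B3->F, B6->F; covers B1=F, B2=T, B2=F, B3=F, B4=E, B5=S, B6=F
input #3 (r=9, w=5): events B1->T, B2->F, B4->S, B3->T; covers B1=T, B2=F, B3=T, B4=S
input #4 (r=8, w=5): events B1->F, B2->T, B2->T, B2->F, B4->S, B3->T; covers B1=F, B2=T, B2=F, B3=T, B4=S
input #5 (r=4, w=9): events B1->F, B2->T, B2->T, B2->F, B4->E, B5->S, B3->F, B6->F; covers B1=F, B2=T, B2=F, B3=F, B4=E, B5=S, B6=F
input #6 (r=5, w=9): events B1->F, B2->T, B2->T, B2->F, B4->E, B5->S, B3->F, B6->F; covers B1=F, B2=T, B2=F, B3=F, B4=E, B5=S, B6=F
input #7 (r=4, w=4): events B1->F, B2->T, B2->T, B2->F, B4->E, B5->S, B3->F, B6->F; covers B1=F, B2=T, B2=F, B3=F, B4=E, B5=S, B6=F
input #8 (r=7, w=7): events B1->F, B2->T, B2->T, B2->F, B4->E, B5->S, B3->F, B6->F; covers B1=F, B2=T, B2=F, B3=F, B4=E, B5=S, B6=F
input #9 (r=6, w=6): events B1->F, B2->T, B2->T, B2->F, B4->E, B5->S, B3->F, B6->F; covers B1=F, B2=T, B2=F, B3=F, B4=E, B5=S, B6=F
union over the pool: B1=T, B1=F, B2=T, B2=F, B3=T, B3=F, B4=S, B4=E, B5=S, B5=E, B6=F
uncovered (3 of 14): B6=T, B7=T, B7=F
Answer: 3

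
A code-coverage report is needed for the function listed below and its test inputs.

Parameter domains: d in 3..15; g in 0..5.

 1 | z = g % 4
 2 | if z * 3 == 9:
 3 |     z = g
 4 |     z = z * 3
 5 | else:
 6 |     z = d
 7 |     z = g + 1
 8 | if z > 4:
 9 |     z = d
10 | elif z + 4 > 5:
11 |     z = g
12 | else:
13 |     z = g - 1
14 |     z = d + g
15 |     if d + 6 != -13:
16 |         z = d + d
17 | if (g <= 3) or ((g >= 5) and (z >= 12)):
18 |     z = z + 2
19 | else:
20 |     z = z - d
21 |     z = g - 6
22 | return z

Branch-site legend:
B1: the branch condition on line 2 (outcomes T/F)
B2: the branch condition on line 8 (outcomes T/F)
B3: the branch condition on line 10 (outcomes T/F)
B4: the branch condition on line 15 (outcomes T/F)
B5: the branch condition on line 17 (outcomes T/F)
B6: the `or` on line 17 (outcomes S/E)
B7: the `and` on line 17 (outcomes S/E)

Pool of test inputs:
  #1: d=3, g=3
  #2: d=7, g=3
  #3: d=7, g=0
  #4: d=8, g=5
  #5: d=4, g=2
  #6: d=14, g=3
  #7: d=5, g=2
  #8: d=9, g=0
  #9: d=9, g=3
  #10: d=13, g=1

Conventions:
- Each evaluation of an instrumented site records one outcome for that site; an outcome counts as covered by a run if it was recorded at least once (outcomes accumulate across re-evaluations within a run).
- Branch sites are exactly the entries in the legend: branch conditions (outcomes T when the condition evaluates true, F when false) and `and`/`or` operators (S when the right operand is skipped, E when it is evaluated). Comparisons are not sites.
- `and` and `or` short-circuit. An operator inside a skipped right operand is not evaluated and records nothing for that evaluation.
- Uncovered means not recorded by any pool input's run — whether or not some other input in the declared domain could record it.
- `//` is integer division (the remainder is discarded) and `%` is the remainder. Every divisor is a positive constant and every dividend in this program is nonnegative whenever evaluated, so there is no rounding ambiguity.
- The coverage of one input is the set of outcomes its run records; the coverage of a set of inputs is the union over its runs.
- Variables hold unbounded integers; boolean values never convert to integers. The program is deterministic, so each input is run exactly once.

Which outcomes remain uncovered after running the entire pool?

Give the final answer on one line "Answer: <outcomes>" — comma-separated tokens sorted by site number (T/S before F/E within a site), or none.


#1 (d=3, g=3) -> B1->T, B2->T, B6->S, B5->T; covered: B1=T, B2=T, B5=T, B6=S
#2 (d=7, g=3) -> B1->T, B2->T, B6->S, B5->T; covered: B1=T, B2=T, B5=T, B6=S
#3 (d=7, g=0) -> B1->F, B2->F, B3->F, B4->T, B6->S, B5->T; covered: B1=F, B2=F, B3=F, B4=T, B5=T, B6=S
#4 (d=8, g=5) -> B1->F, B2->T, B6->E, B7->E, B5->F; covered: B1=F, B2=T, B5=F, B6=E, B7=E
#5 (d=4, g=2) -> B1->F, B2->F, B3->T, B6->S, B5->T; covered: B1=F, B2=F, B3=T, B5=T, B6=S
#6 (d=14, g=3) -> B1->T, B2->T, B6->S, B5->T; covered: B1=T, B2=T, B5=T, B6=S
#7 (d=5, g=2) -> B1->F, B2->F, B3->T, B6->S, B5->T; covered: B1=F, B2=F, B3=T, B5=T, B6=S
#8 (d=9, g=0) -> B1->F, B2->F, B3->F, B4->T, B6->S, B5->T; covered: B1=F, B2=F, B3=F, B4=T, B5=T, B6=S
#9 (d=9, g=3) -> B1->T, B2->T, B6->S, B5->T; covered: B1=T, B2=T, B5=T, B6=S
#10 (d=13, g=1) -> B1->F, B2->F, B3->T, B6->S, B5->T; covered: B1=F, B2=F, B3=T, B5=T, B6=S
union over the pool: B1=T, B1=F, B2=T, B2=F, B3=T, B3=F, B4=T, B5=T, B5=F, B6=S, B6=E, B7=E
uncovered (2 of 14): B4=F, B7=S
Answer: B4=F, B7=S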